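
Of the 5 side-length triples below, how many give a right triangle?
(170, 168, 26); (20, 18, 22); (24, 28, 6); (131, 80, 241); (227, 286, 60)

(170,168,26): 26²+168² = 28900 = 170² → right
(20,18,22): 18²+20² = 724 > 484 = 22² → acute
(24,28,6): 6²+24² = 612 < 784 = 28² → obtuse
(131,80,241): 80+131 ≤ 241, not a triangle
(227,286,60): 60²+227² = 55129 < 81796 = 286² → obtuse
1 of the 5 is right.

1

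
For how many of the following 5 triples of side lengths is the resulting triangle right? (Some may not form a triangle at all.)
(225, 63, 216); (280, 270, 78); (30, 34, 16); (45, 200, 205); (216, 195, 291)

(225,63,216): 63²+216² = 50625 = 225² → right
(280,270,78): 78²+270² = 78984 > 78400 = 280² → acute
(30,34,16): 16²+30² = 1156 = 34² → right
(45,200,205): 45²+200² = 42025 = 205² → right
(216,195,291): 195²+216² = 84681 = 291² → right
4 of the 5 are right.

4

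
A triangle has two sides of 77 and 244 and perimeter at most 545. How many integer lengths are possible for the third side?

Triangle inequality: 167 < x < 321. Perimeter ≤ 545 gives x ≤ 545 − 77 − 244 = 224.
So 167 < x ≤ 224; integers 168 through 224: 57 values.

57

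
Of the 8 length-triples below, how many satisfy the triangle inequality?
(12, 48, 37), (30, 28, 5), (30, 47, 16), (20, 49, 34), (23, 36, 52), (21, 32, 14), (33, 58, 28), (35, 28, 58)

(12,37,48): 12+37 > 48 → valid
(5,28,30): 5+28 > 30 → valid
(16,30,47): 16+30 ≤ 47 → not valid
(20,34,49): 20+34 > 49 → valid
(23,36,52): 23+36 > 52 → valid
(14,21,32): 14+21 > 32 → valid
(28,33,58): 28+33 > 58 → valid
(28,35,58): 28+35 > 58 → valid
7 of the 8 triples form a triangle.

7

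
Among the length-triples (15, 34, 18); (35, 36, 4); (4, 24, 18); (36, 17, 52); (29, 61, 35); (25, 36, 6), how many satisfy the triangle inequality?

(15,18,34): 15+18 ≤ 34 → not valid
(4,35,36): 4+35 > 36 → valid
(4,18,24): 4+18 ≤ 24 → not valid
(17,36,52): 17+36 > 52 → valid
(29,35,61): 29+35 > 61 → valid
(6,25,36): 6+25 ≤ 36 → not valid
3 of the 6 triples form a triangle.

3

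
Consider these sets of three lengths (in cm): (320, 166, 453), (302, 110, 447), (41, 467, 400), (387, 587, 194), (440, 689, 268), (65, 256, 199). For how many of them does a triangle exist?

3

(166,320,453): 166+320 > 453 → valid
(110,302,447): 110+302 ≤ 447 → not valid
(41,400,467): 41+400 ≤ 467 → not valid
(194,387,587): 194+387 ≤ 587 → not valid
(268,440,689): 268+440 > 689 → valid
(65,199,256): 65+199 > 256 → valid
3 of the 6 triples form a triangle.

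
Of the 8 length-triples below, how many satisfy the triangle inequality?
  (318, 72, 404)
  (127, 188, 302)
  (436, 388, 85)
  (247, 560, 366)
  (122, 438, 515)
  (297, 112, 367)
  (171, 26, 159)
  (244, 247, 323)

(72,318,404): 72+318 ≤ 404 → not valid
(127,188,302): 127+188 > 302 → valid
(85,388,436): 85+388 > 436 → valid
(247,366,560): 247+366 > 560 → valid
(122,438,515): 122+438 > 515 → valid
(112,297,367): 112+297 > 367 → valid
(26,159,171): 26+159 > 171 → valid
(244,247,323): 244+247 > 323 → valid
7 of the 8 triples form a triangle.

7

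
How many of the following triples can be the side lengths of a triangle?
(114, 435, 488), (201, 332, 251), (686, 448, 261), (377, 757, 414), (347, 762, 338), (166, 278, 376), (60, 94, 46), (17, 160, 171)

7

(114,435,488): 114+435 > 488 → valid
(201,251,332): 201+251 > 332 → valid
(261,448,686): 261+448 > 686 → valid
(377,414,757): 377+414 > 757 → valid
(338,347,762): 338+347 ≤ 762 → not valid
(166,278,376): 166+278 > 376 → valid
(46,60,94): 46+60 > 94 → valid
(17,160,171): 17+160 > 171 → valid
7 of the 8 triples form a triangle.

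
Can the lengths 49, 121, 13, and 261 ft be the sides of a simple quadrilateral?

For a quadrilateral, each side must be shorter than the sum of the others.
Here the longest side is 261, but the remaining 3 sides sum to only 183.

No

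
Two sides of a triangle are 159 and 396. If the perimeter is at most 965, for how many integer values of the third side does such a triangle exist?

Triangle inequality: 237 < x < 555. Perimeter ≤ 965 gives x ≤ 965 − 159 − 396 = 410.
So 237 < x ≤ 410; integers 238 through 410: 173 values.

173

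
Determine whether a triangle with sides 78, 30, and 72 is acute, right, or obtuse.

right

Compare the square of the longest side to the sum of squares of the other two: 30² + 72² = 6084 = 78².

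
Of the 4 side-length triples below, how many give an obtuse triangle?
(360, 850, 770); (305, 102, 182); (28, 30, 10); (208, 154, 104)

2

(360,850,770): 360²+770² = 722500 = 850² → right
(305,102,182): 102+182 ≤ 305, not a triangle
(28,30,10): 10²+28² = 884 < 900 = 30² → obtuse
(208,154,104): 104²+154² = 34532 < 43264 = 208² → obtuse
2 of the 4 are obtuse.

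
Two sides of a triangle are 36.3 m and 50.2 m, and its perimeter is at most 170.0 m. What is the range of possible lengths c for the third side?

Triangle inequality alone gives 13.9 < c < 86.5.
The perimeter condition gives c ≤ 170.0 − 36.3 − 50.2 = 83.5.
Intersecting the two: 13.9 < c ≤ 83.5.

13.9 < c ≤ 83.5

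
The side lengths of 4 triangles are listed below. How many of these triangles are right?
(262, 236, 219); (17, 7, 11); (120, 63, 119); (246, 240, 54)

1

(262,236,219): 219²+236² = 103657 > 68644 = 262² → acute
(17,7,11): 7²+11² = 170 < 289 = 17² → obtuse
(120,63,119): 63²+119² = 18130 > 14400 = 120² → acute
(246,240,54): 54²+240² = 60516 = 246² → right
1 of the 4 is right.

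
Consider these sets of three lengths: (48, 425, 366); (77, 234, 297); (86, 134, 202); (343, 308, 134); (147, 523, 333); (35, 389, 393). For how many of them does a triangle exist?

4

(48,366,425): 48+366 ≤ 425 → not valid
(77,234,297): 77+234 > 297 → valid
(86,134,202): 86+134 > 202 → valid
(134,308,343): 134+308 > 343 → valid
(147,333,523): 147+333 ≤ 523 → not valid
(35,389,393): 35+389 > 393 → valid
4 of the 6 triples form a triangle.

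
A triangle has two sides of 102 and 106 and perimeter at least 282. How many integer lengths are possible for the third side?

Triangle inequality: 4 < x < 208. Perimeter ≥ 282 gives x ≥ 282 − 102 − 106 = 74.
So 74 ≤ x < 208; integers 74 through 207: 134 values.

134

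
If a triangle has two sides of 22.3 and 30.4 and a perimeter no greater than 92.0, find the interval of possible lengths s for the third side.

Triangle inequality alone gives 8.1 < s < 52.7.
The perimeter condition gives s ≤ 92.0 − 22.3 − 30.4 = 39.3.
Intersecting the two: 8.1 < s ≤ 39.3.

8.1 < s ≤ 39.3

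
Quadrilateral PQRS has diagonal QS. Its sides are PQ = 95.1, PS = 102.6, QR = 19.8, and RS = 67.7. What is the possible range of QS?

47.9 < QS < 87.5

From triangle PQS: |95.1 − 102.6| < QS < 95.1 + 102.6, i.e. 7.5 < QS < 197.7.
From triangle RQS: 47.9 < QS < 87.5.
Both must hold, so QS lies in the intersection.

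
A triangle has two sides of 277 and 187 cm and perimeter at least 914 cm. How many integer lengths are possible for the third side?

14

Triangle inequality: 90 < x < 464. Perimeter ≥ 914 gives x ≥ 914 − 277 − 187 = 450.
So 450 ≤ x < 464; integers 450 through 463: 14 values.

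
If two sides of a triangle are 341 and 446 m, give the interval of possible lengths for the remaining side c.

105 < c < 787 (m)

By the triangle inequality, c must be less than 341 + 446 = 787 and greater than |341 − 446| = 105.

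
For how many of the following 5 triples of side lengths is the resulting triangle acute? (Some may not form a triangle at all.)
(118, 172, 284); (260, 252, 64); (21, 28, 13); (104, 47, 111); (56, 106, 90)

(118,172,284): 118²+172² = 43508 < 80656 = 284² → obtuse
(260,252,64): 64²+252² = 67600 = 260² → right
(21,28,13): 13²+21² = 610 < 784 = 28² → obtuse
(104,47,111): 47²+104² = 13025 > 12321 = 111² → acute
(56,106,90): 56²+90² = 11236 = 106² → right
1 of the 5 is acute.

1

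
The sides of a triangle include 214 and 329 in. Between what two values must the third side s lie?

115 < s < 543

By the triangle inequality, s must be less than 214 + 329 = 543 and greater than |214 − 329| = 115.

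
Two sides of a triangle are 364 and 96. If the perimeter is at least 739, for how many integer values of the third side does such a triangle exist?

Triangle inequality: 268 < x < 460. Perimeter ≥ 739 gives x ≥ 739 − 364 − 96 = 279.
So 279 ≤ x < 460; integers 279 through 459: 181 values.

181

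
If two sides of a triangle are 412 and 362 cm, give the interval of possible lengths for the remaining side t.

By the triangle inequality, t must be less than 412 + 362 = 774 and greater than |412 − 362| = 50.

50 < t < 774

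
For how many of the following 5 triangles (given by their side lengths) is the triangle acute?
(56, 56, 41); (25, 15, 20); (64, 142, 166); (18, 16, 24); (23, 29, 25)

3

(56,56,41): 41²+56² = 4817 > 3136 = 56² → acute
(25,15,20): 15²+20² = 625 = 25² → right
(64,142,166): 64²+142² = 24260 < 27556 = 166² → obtuse
(18,16,24): 16²+18² = 580 > 576 = 24² → acute
(23,29,25): 23²+25² = 1154 > 841 = 29² → acute
3 of the 5 are acute.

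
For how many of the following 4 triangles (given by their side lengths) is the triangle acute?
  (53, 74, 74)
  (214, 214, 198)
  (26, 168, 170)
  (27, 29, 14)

(53,74,74): 53²+74² = 8285 > 5476 = 74² → acute
(214,214,198): 198²+214² = 85000 > 45796 = 214² → acute
(26,168,170): 26²+168² = 28900 = 170² → right
(27,29,14): 14²+27² = 925 > 841 = 29² → acute
3 of the 4 are acute.

3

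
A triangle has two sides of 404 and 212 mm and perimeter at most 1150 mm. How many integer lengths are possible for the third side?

342

Triangle inequality: 192 < x < 616. Perimeter ≤ 1150 gives x ≤ 1150 − 404 − 212 = 534.
So 192 < x ≤ 534; integers 193 through 534: 342 values.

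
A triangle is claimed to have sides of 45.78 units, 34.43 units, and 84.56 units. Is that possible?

The longest side is 84.56, but the other two sum to only 80.21.
80.21 < 84.56, so the triangle inequality fails.

No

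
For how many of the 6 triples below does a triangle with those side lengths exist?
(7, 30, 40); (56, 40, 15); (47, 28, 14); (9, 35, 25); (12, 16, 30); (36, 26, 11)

(7,30,40): 7+30 ≤ 40 → not valid
(15,40,56): 15+40 ≤ 56 → not valid
(14,28,47): 14+28 ≤ 47 → not valid
(9,25,35): 9+25 ≤ 35 → not valid
(12,16,30): 12+16 ≤ 30 → not valid
(11,26,36): 11+26 > 36 → valid
1 of the 6 triples forms a triangle.

1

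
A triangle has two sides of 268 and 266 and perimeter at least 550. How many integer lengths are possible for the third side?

518

Triangle inequality: 2 < x < 534. Perimeter ≥ 550 gives x ≥ 550 − 268 − 266 = 16.
So 16 ≤ x < 534; integers 16 through 533: 518 values.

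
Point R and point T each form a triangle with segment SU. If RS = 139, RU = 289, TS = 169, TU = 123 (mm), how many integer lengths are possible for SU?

141

From triangle RSU: 150 < SU < 428.
From triangle TSU: 46 < SU < 292.
Intersection: 150 < SU < 292, so integers 151 through 291: 141 values.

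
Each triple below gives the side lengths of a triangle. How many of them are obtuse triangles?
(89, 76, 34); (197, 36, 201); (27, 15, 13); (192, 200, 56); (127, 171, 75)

4

(89,76,34): 34²+76² = 6932 < 7921 = 89² → obtuse
(197,36,201): 36²+197² = 40105 < 40401 = 201² → obtuse
(27,15,13): 13²+15² = 394 < 729 = 27² → obtuse
(192,200,56): 56²+192² = 40000 = 200² → right
(127,171,75): 75²+127² = 21754 < 29241 = 171² → obtuse
4 of the 5 are obtuse.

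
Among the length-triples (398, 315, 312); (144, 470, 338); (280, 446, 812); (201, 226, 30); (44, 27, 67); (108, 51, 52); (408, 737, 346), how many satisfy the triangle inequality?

5

(312,315,398): 312+315 > 398 → valid
(144,338,470): 144+338 > 470 → valid
(280,446,812): 280+446 ≤ 812 → not valid
(30,201,226): 30+201 > 226 → valid
(27,44,67): 27+44 > 67 → valid
(51,52,108): 51+52 ≤ 108 → not valid
(346,408,737): 346+408 > 737 → valid
5 of the 7 triples form a triangle.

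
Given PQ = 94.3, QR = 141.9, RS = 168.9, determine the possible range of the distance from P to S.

The maximum is all hops collinear in one direction: 94.3 + 141.9 + 168.9 = 405.1.
The longest hop is 168.9; the others sum to 236.2. Since 168.9 ≤ 236.2, the path can fold back on itself completely, so the minimum distance is 0.

0 ≤ PS ≤ 405.1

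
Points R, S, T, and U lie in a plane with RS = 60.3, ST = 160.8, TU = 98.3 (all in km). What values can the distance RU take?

2.2 ≤ RU ≤ 319.4 km

The maximum is all hops collinear in one direction: 60.3 + 160.8 + 98.3 = 319.4.
The longest hop is 160.8; the others sum to 158.6. Folding the others back against it leaves at least 160.8 − 158.6 = 2.2.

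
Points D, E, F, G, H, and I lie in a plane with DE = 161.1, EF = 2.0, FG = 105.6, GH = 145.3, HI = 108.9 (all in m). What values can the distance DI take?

The maximum is all hops collinear in one direction: 161.1 + 2.0 + 105.6 + 145.3 + 108.9 = 522.9.
The longest hop is 161.1; the others sum to 361.8. Since 161.1 ≤ 361.8, the path can fold back on itself completely, so the minimum distance is 0.

0 ≤ DI ≤ 522.9 m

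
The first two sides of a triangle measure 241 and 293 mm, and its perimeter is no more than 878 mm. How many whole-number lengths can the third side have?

292

Triangle inequality: 52 < x < 534. Perimeter ≤ 878 gives x ≤ 878 − 241 − 293 = 344.
So 52 < x ≤ 344; integers 53 through 344: 292 values.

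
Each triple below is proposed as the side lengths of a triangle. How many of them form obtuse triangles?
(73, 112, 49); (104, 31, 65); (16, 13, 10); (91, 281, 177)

1

(73,112,49): 49²+73² = 7730 < 12544 = 112² → obtuse
(104,31,65): 31+65 ≤ 104, not a triangle
(16,13,10): 10²+13² = 269 > 256 = 16² → acute
(91,281,177): 91+177 ≤ 281, not a triangle
1 of the 4 is obtuse.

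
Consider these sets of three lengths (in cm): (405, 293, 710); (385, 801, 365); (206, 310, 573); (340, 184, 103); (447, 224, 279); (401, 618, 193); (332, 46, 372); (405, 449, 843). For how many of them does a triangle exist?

3

(293,405,710): 293+405 ≤ 710 → not valid
(365,385,801): 365+385 ≤ 801 → not valid
(206,310,573): 206+310 ≤ 573 → not valid
(103,184,340): 103+184 ≤ 340 → not valid
(224,279,447): 224+279 > 447 → valid
(193,401,618): 193+401 ≤ 618 → not valid
(46,332,372): 46+332 > 372 → valid
(405,449,843): 405+449 > 843 → valid
3 of the 8 triples form a triangle.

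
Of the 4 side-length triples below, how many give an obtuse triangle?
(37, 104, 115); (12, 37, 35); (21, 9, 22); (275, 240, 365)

(37,104,115): 37²+104² = 12185 < 13225 = 115² → obtuse
(12,37,35): 12²+35² = 1369 = 37² → right
(21,9,22): 9²+21² = 522 > 484 = 22² → acute
(275,240,365): 240²+275² = 133225 = 365² → right
1 of the 4 is obtuse.

1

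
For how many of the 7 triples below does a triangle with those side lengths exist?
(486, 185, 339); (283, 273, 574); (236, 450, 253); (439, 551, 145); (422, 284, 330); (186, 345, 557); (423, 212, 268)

(185,339,486): 185+339 > 486 → valid
(273,283,574): 273+283 ≤ 574 → not valid
(236,253,450): 236+253 > 450 → valid
(145,439,551): 145+439 > 551 → valid
(284,330,422): 284+330 > 422 → valid
(186,345,557): 186+345 ≤ 557 → not valid
(212,268,423): 212+268 > 423 → valid
5 of the 7 triples form a triangle.

5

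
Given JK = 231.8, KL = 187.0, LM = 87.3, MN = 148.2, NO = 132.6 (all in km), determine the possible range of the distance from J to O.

0 ≤ JO ≤ 786.9 km

The maximum is all hops collinear in one direction: 231.8 + 187.0 + 87.3 + 148.2 + 132.6 = 786.9.
The longest hop is 231.8; the others sum to 555.1. Since 231.8 ≤ 555.1, the path can fold back on itself completely, so the minimum distance is 0.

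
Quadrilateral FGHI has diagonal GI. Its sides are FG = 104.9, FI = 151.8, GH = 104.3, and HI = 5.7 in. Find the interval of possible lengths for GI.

98.6 < GI < 110.0

From triangle FGI: |104.9 − 151.8| < GI < 104.9 + 151.8, i.e. 46.9 < GI < 256.7.
From triangle HGI: 98.6 < GI < 110.0.
Both must hold, so GI lies in the intersection.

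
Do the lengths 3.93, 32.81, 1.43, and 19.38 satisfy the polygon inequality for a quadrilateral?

No

For a quadrilateral, each side must be shorter than the sum of the others.
Here the longest side is 32.81, but the remaining 3 sides sum to only 24.74.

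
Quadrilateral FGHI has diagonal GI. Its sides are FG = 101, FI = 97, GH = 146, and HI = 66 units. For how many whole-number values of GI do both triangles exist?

From triangle FGI: 4 < GI < 198.
From triangle HGI: 80 < GI < 212.
Intersection: 80 < GI < 198, so integers 81 through 197: 117 values.

117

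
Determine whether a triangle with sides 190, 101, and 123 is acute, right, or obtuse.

Compare the square of the longest side to the sum of squares of the other two: 101² + 123² = 25330 < 36100 = 190².

obtuse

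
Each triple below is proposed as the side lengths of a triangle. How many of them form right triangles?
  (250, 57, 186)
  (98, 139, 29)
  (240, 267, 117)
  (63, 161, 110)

(250,57,186): 57+186 ≤ 250, not a triangle
(98,139,29): 29+98 ≤ 139, not a triangle
(240,267,117): 117²+240² = 71289 = 267² → right
(63,161,110): 63²+110² = 16069 < 25921 = 161² → obtuse
1 of the 4 is right.

1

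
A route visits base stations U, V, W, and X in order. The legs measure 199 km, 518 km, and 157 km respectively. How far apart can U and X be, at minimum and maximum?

The maximum is all hops collinear in one direction: 199 + 518 + 157 = 874.
The longest hop is 518; the others sum to 356. Folding the others back against it leaves at least 518 − 356 = 162.

162 ≤ UX ≤ 874 km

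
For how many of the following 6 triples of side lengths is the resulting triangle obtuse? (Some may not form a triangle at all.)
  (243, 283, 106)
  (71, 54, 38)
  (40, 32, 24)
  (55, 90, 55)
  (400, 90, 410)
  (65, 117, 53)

4

(243,283,106): 106²+243² = 70285 < 80089 = 283² → obtuse
(71,54,38): 38²+54² = 4360 < 5041 = 71² → obtuse
(40,32,24): 24²+32² = 1600 = 40² → right
(55,90,55): 55²+55² = 6050 < 8100 = 90² → obtuse
(400,90,410): 90²+400² = 168100 = 410² → right
(65,117,53): 53²+65² = 7034 < 13689 = 117² → obtuse
4 of the 6 are obtuse.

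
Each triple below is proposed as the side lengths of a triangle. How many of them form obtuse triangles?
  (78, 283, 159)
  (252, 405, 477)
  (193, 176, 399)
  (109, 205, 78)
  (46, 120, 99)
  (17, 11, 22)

2

(78,283,159): 78+159 ≤ 283, not a triangle
(252,405,477): 252²+405² = 227529 = 477² → right
(193,176,399): 176+193 ≤ 399, not a triangle
(109,205,78): 78+109 ≤ 205, not a triangle
(46,120,99): 46²+99² = 11917 < 14400 = 120² → obtuse
(17,11,22): 11²+17² = 410 < 484 = 22² → obtuse
2 of the 6 are obtuse.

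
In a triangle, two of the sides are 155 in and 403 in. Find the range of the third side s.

248 < s < 558 (in)

By the triangle inequality, s must be less than 155 + 403 = 558 and greater than |155 − 403| = 248.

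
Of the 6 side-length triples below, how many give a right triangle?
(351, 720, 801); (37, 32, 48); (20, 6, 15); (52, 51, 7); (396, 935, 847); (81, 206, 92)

(351,720,801): 351²+720² = 641601 = 801² → right
(37,32,48): 32²+37² = 2393 > 2304 = 48² → acute
(20,6,15): 6²+15² = 261 < 400 = 20² → obtuse
(52,51,7): 7²+51² = 2650 < 2704 = 52² → obtuse
(396,935,847): 396²+847² = 874225 = 935² → right
(81,206,92): 81+92 ≤ 206, not a triangle
2 of the 6 are right.

2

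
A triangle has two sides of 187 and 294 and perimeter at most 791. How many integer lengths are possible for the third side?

Triangle inequality: 107 < x < 481. Perimeter ≤ 791 gives x ≤ 791 − 187 − 294 = 310.
So 107 < x ≤ 310; integers 108 through 310: 203 values.

203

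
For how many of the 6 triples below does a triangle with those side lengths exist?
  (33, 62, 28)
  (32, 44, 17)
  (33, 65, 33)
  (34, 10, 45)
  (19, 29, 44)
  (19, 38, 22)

4

(28,33,62): 28+33 ≤ 62 → not valid
(17,32,44): 17+32 > 44 → valid
(33,33,65): 33+33 > 65 → valid
(10,34,45): 10+34 ≤ 45 → not valid
(19,29,44): 19+29 > 44 → valid
(19,22,38): 19+22 > 38 → valid
4 of the 6 triples form a triangle.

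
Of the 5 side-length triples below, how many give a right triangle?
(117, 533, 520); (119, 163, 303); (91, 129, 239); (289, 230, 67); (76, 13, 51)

1

(117,533,520): 117²+520² = 284089 = 533² → right
(119,163,303): 119+163 ≤ 303, not a triangle
(91,129,239): 91+129 ≤ 239, not a triangle
(289,230,67): 67²+230² = 57389 < 83521 = 289² → obtuse
(76,13,51): 13+51 ≤ 76, not a triangle
1 of the 5 is right.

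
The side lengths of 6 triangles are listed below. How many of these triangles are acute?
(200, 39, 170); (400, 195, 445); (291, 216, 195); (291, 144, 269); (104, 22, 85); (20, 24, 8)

1

(200,39,170): 39²+170² = 30421 < 40000 = 200² → obtuse
(400,195,445): 195²+400² = 198025 = 445² → right
(291,216,195): 195²+216² = 84681 = 291² → right
(291,144,269): 144²+269² = 93097 > 84681 = 291² → acute
(104,22,85): 22²+85² = 7709 < 10816 = 104² → obtuse
(20,24,8): 8²+20² = 464 < 576 = 24² → obtuse
1 of the 6 is acute.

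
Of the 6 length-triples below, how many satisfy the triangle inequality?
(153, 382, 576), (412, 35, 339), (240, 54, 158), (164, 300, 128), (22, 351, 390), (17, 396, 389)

(153,382,576): 153+382 ≤ 576 → not valid
(35,339,412): 35+339 ≤ 412 → not valid
(54,158,240): 54+158 ≤ 240 → not valid
(128,164,300): 128+164 ≤ 300 → not valid
(22,351,390): 22+351 ≤ 390 → not valid
(17,389,396): 17+389 > 396 → valid
1 of the 6 triples forms a triangle.

1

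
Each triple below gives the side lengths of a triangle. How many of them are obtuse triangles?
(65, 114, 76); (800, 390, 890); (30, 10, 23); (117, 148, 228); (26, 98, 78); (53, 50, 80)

5

(65,114,76): 65²+76² = 10001 < 12996 = 114² → obtuse
(800,390,890): 390²+800² = 792100 = 890² → right
(30,10,23): 10²+23² = 629 < 900 = 30² → obtuse
(117,148,228): 117²+148² = 35593 < 51984 = 228² → obtuse
(26,98,78): 26²+78² = 6760 < 9604 = 98² → obtuse
(53,50,80): 50²+53² = 5309 < 6400 = 80² → obtuse
5 of the 6 are obtuse.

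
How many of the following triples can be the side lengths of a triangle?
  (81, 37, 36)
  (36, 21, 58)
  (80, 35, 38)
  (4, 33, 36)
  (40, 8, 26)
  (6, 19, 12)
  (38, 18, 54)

(36,37,81): 36+37 ≤ 81 → not valid
(21,36,58): 21+36 ≤ 58 → not valid
(35,38,80): 35+38 ≤ 80 → not valid
(4,33,36): 4+33 > 36 → valid
(8,26,40): 8+26 ≤ 40 → not valid
(6,12,19): 6+12 ≤ 19 → not valid
(18,38,54): 18+38 > 54 → valid
2 of the 7 triples form a triangle.

2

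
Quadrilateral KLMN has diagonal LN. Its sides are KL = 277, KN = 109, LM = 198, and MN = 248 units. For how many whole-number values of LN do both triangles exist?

From triangle KLN: 168 < LN < 386.
From triangle MLN: 50 < LN < 446.
Intersection: 168 < LN < 386, so integers 169 through 385: 217 values.

217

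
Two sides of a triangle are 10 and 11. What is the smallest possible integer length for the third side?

The third side must be strictly greater than |10 − 11| = 1.
The smallest integer above 1 is 2.

2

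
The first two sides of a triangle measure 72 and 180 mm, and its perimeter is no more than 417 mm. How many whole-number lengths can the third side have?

57

Triangle inequality: 108 < x < 252. Perimeter ≤ 417 gives x ≤ 417 − 72 − 180 = 165.
So 108 < x ≤ 165; integers 109 through 165: 57 values.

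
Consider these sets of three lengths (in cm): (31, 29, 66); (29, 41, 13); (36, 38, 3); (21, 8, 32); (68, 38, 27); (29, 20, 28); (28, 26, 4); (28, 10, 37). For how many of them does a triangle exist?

5

(29,31,66): 29+31 ≤ 66 → not valid
(13,29,41): 13+29 > 41 → valid
(3,36,38): 3+36 > 38 → valid
(8,21,32): 8+21 ≤ 32 → not valid
(27,38,68): 27+38 ≤ 68 → not valid
(20,28,29): 20+28 > 29 → valid
(4,26,28): 4+26 > 28 → valid
(10,28,37): 10+28 > 37 → valid
5 of the 8 triples form a triangle.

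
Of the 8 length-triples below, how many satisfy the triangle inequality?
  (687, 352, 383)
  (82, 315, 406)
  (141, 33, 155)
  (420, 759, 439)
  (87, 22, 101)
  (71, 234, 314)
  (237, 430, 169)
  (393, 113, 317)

(352,383,687): 352+383 > 687 → valid
(82,315,406): 82+315 ≤ 406 → not valid
(33,141,155): 33+141 > 155 → valid
(420,439,759): 420+439 > 759 → valid
(22,87,101): 22+87 > 101 → valid
(71,234,314): 71+234 ≤ 314 → not valid
(169,237,430): 169+237 ≤ 430 → not valid
(113,317,393): 113+317 > 393 → valid
5 of the 8 triples form a triangle.

5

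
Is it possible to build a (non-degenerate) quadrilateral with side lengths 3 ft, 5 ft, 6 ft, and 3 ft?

Yes

A quadrilateral exists iff every side is shorter than the sum of the others — equivalently, the longest side is less than the sum of the rest.
Longest side 6 < 11 (sum of the remaining 3), so yes.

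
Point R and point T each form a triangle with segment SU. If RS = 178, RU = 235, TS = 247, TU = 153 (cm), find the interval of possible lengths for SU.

From triangle RSU: |178 − 235| < SU < 178 + 235, i.e. 57 < SU < 413.
From triangle TSU: 94 < SU < 400.
Both must hold, so SU lies in the intersection.

94 < SU < 400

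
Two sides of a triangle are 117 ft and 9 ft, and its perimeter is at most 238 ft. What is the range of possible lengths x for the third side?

108 < x ≤ 112

Triangle inequality alone gives 108 < x < 126.
The perimeter condition gives x ≤ 238 − 117 − 9 = 112.
Intersecting the two: 108 < x ≤ 112.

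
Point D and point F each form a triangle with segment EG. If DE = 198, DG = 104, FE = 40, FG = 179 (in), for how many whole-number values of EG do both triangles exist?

From triangle DEG: 94 < EG < 302.
From triangle FEG: 139 < EG < 219.
Intersection: 139 < EG < 219, so integers 140 through 218: 79 values.

79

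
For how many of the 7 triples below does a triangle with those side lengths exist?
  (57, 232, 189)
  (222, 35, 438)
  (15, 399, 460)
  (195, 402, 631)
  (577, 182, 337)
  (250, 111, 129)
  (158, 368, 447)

(57,189,232): 57+189 > 232 → valid
(35,222,438): 35+222 ≤ 438 → not valid
(15,399,460): 15+399 ≤ 460 → not valid
(195,402,631): 195+402 ≤ 631 → not valid
(182,337,577): 182+337 ≤ 577 → not valid
(111,129,250): 111+129 ≤ 250 → not valid
(158,368,447): 158+368 > 447 → valid
2 of the 7 triples form a triangle.

2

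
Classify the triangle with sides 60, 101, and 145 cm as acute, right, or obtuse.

Compare the square of the longest side to the sum of squares of the other two: 60² + 101² = 13801 < 21025 = 145².

obtuse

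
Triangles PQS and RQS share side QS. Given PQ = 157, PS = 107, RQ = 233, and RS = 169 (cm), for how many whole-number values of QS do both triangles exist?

199

From triangle PQS: 50 < QS < 264.
From triangle RQS: 64 < QS < 402.
Intersection: 64 < QS < 264, so integers 65 through 263: 199 values.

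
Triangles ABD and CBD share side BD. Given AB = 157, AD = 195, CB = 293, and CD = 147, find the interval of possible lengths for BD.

146 < BD < 352

From triangle ABD: |157 − 195| < BD < 157 + 195, i.e. 38 < BD < 352.
From triangle CBD: 146 < BD < 440.
Both must hold, so BD lies in the intersection.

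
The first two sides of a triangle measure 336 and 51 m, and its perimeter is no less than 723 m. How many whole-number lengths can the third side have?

51

Triangle inequality: 285 < x < 387. Perimeter ≥ 723 gives x ≥ 723 − 336 − 51 = 336.
So 336 ≤ x < 387; integers 336 through 386: 51 values.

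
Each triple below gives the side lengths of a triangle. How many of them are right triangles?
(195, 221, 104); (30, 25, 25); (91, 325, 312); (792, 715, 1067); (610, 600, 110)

(195,221,104): 104²+195² = 48841 = 221² → right
(30,25,25): 25²+25² = 1250 > 900 = 30² → acute
(91,325,312): 91²+312² = 105625 = 325² → right
(792,715,1067): 715²+792² = 1138489 = 1067² → right
(610,600,110): 110²+600² = 372100 = 610² → right
4 of the 5 are right.

4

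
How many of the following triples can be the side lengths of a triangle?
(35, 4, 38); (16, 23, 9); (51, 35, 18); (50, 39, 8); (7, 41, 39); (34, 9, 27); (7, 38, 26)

(4,35,38): 4+35 > 38 → valid
(9,16,23): 9+16 > 23 → valid
(18,35,51): 18+35 > 51 → valid
(8,39,50): 8+39 ≤ 50 → not valid
(7,39,41): 7+39 > 41 → valid
(9,27,34): 9+27 > 34 → valid
(7,26,38): 7+26 ≤ 38 → not valid
5 of the 7 triples form a triangle.

5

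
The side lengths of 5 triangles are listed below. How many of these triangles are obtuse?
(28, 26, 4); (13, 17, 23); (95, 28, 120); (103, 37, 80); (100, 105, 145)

(28,26,4): 4²+26² = 692 < 784 = 28² → obtuse
(13,17,23): 13²+17² = 458 < 529 = 23² → obtuse
(95,28,120): 28²+95² = 9809 < 14400 = 120² → obtuse
(103,37,80): 37²+80² = 7769 < 10609 = 103² → obtuse
(100,105,145): 100²+105² = 21025 = 145² → right
4 of the 5 are obtuse.

4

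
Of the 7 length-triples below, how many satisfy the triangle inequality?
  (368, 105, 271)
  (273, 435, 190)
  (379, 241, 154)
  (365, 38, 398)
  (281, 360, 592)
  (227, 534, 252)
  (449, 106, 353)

(105,271,368): 105+271 > 368 → valid
(190,273,435): 190+273 > 435 → valid
(154,241,379): 154+241 > 379 → valid
(38,365,398): 38+365 > 398 → valid
(281,360,592): 281+360 > 592 → valid
(227,252,534): 227+252 ≤ 534 → not valid
(106,353,449): 106+353 > 449 → valid
6 of the 7 triples form a triangle.

6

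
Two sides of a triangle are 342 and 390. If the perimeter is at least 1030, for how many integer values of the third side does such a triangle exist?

Triangle inequality: 48 < x < 732. Perimeter ≥ 1030 gives x ≥ 1030 − 342 − 390 = 298.
So 298 ≤ x < 732; integers 298 through 731: 434 values.

434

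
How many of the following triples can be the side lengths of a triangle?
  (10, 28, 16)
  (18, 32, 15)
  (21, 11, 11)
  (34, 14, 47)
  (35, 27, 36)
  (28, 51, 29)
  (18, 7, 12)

(10,16,28): 10+16 ≤ 28 → not valid
(15,18,32): 15+18 > 32 → valid
(11,11,21): 11+11 > 21 → valid
(14,34,47): 14+34 > 47 → valid
(27,35,36): 27+35 > 36 → valid
(28,29,51): 28+29 > 51 → valid
(7,12,18): 7+12 > 18 → valid
6 of the 7 triples form a triangle.

6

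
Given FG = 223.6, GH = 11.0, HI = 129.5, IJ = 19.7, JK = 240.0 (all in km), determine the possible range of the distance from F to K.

0 ≤ FK ≤ 623.8 km

The maximum is all hops collinear in one direction: 223.6 + 11.0 + 129.5 + 19.7 + 240.0 = 623.8.
The longest hop is 240.0; the others sum to 383.8. Since 240.0 ≤ 383.8, the path can fold back on itself completely, so the minimum distance is 0.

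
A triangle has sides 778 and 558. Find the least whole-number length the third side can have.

221

The third side must be strictly greater than |778 − 558| = 220.
The smallest integer above 220 is 221.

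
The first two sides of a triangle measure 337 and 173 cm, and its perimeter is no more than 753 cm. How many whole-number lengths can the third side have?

79

Triangle inequality: 164 < x < 510. Perimeter ≤ 753 gives x ≤ 753 − 337 − 173 = 243.
So 164 < x ≤ 243; integers 165 through 243: 79 values.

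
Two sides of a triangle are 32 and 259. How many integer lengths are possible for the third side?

63

The third side lies in the open interval (227, 291).
Integers from 228 to 290 inclusive: 290 − 228 + 1 = 63.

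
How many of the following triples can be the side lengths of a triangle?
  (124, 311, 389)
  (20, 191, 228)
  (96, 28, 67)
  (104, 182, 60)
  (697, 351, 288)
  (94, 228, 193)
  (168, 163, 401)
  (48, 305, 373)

2

(124,311,389): 124+311 > 389 → valid
(20,191,228): 20+191 ≤ 228 → not valid
(28,67,96): 28+67 ≤ 96 → not valid
(60,104,182): 60+104 ≤ 182 → not valid
(288,351,697): 288+351 ≤ 697 → not valid
(94,193,228): 94+193 > 228 → valid
(163,168,401): 163+168 ≤ 401 → not valid
(48,305,373): 48+305 ≤ 373 → not valid
2 of the 8 triples form a triangle.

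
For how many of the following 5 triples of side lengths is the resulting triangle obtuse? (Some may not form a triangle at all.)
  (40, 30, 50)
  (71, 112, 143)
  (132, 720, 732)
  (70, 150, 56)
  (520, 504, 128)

(40,30,50): 30²+40² = 2500 = 50² → right
(71,112,143): 71²+112² = 17585 < 20449 = 143² → obtuse
(132,720,732): 132²+720² = 535824 = 732² → right
(70,150,56): 56+70 ≤ 150, not a triangle
(520,504,128): 128²+504² = 270400 = 520² → right
1 of the 5 is obtuse.

1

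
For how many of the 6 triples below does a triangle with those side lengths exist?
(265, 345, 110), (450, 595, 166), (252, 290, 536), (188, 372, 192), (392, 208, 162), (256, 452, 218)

5

(110,265,345): 110+265 > 345 → valid
(166,450,595): 166+450 > 595 → valid
(252,290,536): 252+290 > 536 → valid
(188,192,372): 188+192 > 372 → valid
(162,208,392): 162+208 ≤ 392 → not valid
(218,256,452): 218+256 > 452 → valid
5 of the 6 triples form a triangle.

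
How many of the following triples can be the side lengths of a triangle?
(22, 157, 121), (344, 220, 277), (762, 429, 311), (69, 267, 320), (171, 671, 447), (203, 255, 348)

(22,121,157): 22+121 ≤ 157 → not valid
(220,277,344): 220+277 > 344 → valid
(311,429,762): 311+429 ≤ 762 → not valid
(69,267,320): 69+267 > 320 → valid
(171,447,671): 171+447 ≤ 671 → not valid
(203,255,348): 203+255 > 348 → valid
3 of the 6 triples form a triangle.

3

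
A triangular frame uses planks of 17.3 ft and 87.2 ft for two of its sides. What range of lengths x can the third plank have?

By the triangle inequality, x must be less than 17.3 + 87.2 = 104.5 and greater than |17.3 − 87.2| = 69.9.

69.9 < x < 104.5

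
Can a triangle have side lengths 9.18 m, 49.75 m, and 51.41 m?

Yes

The longest side is 51.41, and the other two sum to 58.93.
Since 58.93 > 51.41, the triangle inequality holds.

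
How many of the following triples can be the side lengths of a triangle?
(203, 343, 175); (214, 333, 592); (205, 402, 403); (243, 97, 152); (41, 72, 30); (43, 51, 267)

(175,203,343): 175+203 > 343 → valid
(214,333,592): 214+333 ≤ 592 → not valid
(205,402,403): 205+402 > 403 → valid
(97,152,243): 97+152 > 243 → valid
(30,41,72): 30+41 ≤ 72 → not valid
(43,51,267): 43+51 ≤ 267 → not valid
3 of the 6 triples form a triangle.

3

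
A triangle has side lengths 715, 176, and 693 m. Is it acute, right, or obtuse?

Compare the square of the longest side to the sum of squares of the other two: 176² + 693² = 511225 = 715².

right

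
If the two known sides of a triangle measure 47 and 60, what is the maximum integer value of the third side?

106

The third side must be strictly less than 47 + 60 = 107.
The largest integer below 107 is 106.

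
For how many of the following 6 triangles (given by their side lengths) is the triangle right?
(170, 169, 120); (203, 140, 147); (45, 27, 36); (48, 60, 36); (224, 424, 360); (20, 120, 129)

(170,169,120): 120²+169² = 42961 > 28900 = 170² → acute
(203,140,147): 140²+147² = 41209 = 203² → right
(45,27,36): 27²+36² = 2025 = 45² → right
(48,60,36): 36²+48² = 3600 = 60² → right
(224,424,360): 224²+360² = 179776 = 424² → right
(20,120,129): 20²+120² = 14800 < 16641 = 129² → obtuse
4 of the 6 are right.

4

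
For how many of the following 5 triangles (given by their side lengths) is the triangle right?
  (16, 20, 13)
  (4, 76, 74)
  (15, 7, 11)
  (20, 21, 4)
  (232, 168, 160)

(16,20,13): 13²+16² = 425 > 400 = 20² → acute
(4,76,74): 4²+74² = 5492 < 5776 = 76² → obtuse
(15,7,11): 7²+11² = 170 < 225 = 15² → obtuse
(20,21,4): 4²+20² = 416 < 441 = 21² → obtuse
(232,168,160): 160²+168² = 53824 = 232² → right
1 of the 5 is right.

1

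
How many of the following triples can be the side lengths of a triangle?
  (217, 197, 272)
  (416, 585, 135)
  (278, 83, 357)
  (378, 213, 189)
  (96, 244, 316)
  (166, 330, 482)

(197,217,272): 197+217 > 272 → valid
(135,416,585): 135+416 ≤ 585 → not valid
(83,278,357): 83+278 > 357 → valid
(189,213,378): 189+213 > 378 → valid
(96,244,316): 96+244 > 316 → valid
(166,330,482): 166+330 > 482 → valid
5 of the 6 triples form a triangle.

5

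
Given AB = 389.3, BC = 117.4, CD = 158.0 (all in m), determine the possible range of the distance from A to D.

The maximum is all hops collinear in one direction: 389.3 + 117.4 + 158.0 = 664.7.
The longest hop is 389.3; the others sum to 275.4. Folding the others back against it leaves at least 389.3 − 275.4 = 113.9.

113.9 ≤ AD ≤ 664.7 m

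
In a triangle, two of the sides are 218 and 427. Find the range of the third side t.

By the triangle inequality, t must be less than 218 + 427 = 645 and greater than |218 − 427| = 209.

209 < t < 645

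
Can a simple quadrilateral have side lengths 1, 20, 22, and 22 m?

Yes

A quadrilateral exists iff every side is shorter than the sum of the others — equivalently, the longest side is less than the sum of the rest.
Longest side 22 < 43 (sum of the remaining 3), so yes.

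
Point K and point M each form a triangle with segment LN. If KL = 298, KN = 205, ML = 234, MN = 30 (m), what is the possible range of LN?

From triangle KLN: |298 − 205| < LN < 298 + 205, i.e. 93 < LN < 503.
From triangle MLN: 204 < LN < 264.
Both must hold, so LN lies in the intersection.

204 < LN < 264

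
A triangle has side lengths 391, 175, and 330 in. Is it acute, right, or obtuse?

obtuse

Compare the square of the longest side to the sum of squares of the other two: 175² + 330² = 139525 < 152881 = 391².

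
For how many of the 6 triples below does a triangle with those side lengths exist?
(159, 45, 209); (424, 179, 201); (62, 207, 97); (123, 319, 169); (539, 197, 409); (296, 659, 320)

(45,159,209): 45+159 ≤ 209 → not valid
(179,201,424): 179+201 ≤ 424 → not valid
(62,97,207): 62+97 ≤ 207 → not valid
(123,169,319): 123+169 ≤ 319 → not valid
(197,409,539): 197+409 > 539 → valid
(296,320,659): 296+320 ≤ 659 → not valid
1 of the 6 triples forms a triangle.

1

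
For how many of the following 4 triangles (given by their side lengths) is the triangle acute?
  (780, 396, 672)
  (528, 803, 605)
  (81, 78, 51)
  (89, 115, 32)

1

(780,396,672): 396²+672² = 608400 = 780² → right
(528,803,605): 528²+605² = 644809 = 803² → right
(81,78,51): 51²+78² = 8685 > 6561 = 81² → acute
(89,115,32): 32²+89² = 8945 < 13225 = 115² → obtuse
1 of the 4 is acute.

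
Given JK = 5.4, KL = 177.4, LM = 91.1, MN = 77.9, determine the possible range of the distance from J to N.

3.0 ≤ JN ≤ 351.8

The maximum is all hops collinear in one direction: 5.4 + 177.4 + 91.1 + 77.9 = 351.8.
The longest hop is 177.4; the others sum to 174.4. Folding the others back against it leaves at least 177.4 − 174.4 = 3.0.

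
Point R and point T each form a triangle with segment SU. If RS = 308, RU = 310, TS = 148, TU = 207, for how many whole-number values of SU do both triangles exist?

295

From triangle RSU: 2 < SU < 618.
From triangle TSU: 59 < SU < 355.
Intersection: 59 < SU < 355, so integers 60 through 354: 295 values.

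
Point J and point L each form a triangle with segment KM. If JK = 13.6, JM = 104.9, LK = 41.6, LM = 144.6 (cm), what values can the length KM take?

103.0 < KM < 118.5

From triangle JKM: |13.6 − 104.9| < KM < 13.6 + 104.9, i.e. 91.3 < KM < 118.5.
From triangle LKM: 103.0 < KM < 186.2.
Both must hold, so KM lies in the intersection.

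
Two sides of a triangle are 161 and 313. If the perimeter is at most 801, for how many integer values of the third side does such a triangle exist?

175

Triangle inequality: 152 < x < 474. Perimeter ≤ 801 gives x ≤ 801 − 161 − 313 = 327.
So 152 < x ≤ 327; integers 153 through 327: 175 values.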